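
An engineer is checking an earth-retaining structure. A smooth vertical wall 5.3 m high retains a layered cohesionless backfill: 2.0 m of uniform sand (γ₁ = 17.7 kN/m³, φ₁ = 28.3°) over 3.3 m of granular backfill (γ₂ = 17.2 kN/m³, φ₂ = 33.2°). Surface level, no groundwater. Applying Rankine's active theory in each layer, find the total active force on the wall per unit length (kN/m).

74.2 kN/m

K_a1 = tan²(45°−28.3°/2) = 0.3568; K_a2 = tan²(45°−33.2°/2) = 0.2924.
Layer 1: σ at base = K_a1 γ₁ h₁ = 12.63 kPa; P₁ = ½×12.63×2.0 = 12.63.
Layer 2: σ_v at top = γ₁h₁ = 35.40; σ_h top = K_a2×35.40 = 10.35; σ_h base = K_a2×(35.40+17.2×3.3) = 26.94.
P₂ = ½(10.35+26.94)×3.3 = 61.53. Total P_a = 12.63+61.53 = 74.16 kN/m.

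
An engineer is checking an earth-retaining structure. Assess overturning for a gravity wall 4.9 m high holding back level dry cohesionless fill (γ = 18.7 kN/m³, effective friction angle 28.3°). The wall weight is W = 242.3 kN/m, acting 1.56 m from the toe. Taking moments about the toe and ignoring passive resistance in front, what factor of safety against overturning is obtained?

2.89

K_a = tan²(45° − 28.3°/2) = 0.3568.
P_a = ½K_aγH² = 0.5×0.3568×18.7×4.9² = 80.09 kN/m, acting at H/3 = 1.633 m above the base.
Overturning moment M_o = P_a × H/3 = 80.09 × 1.633 = 130.8.
Resisting moment M_r = W × 1.56 = 242.3 × 1.56 = 378.0.
FS_overturning = M_r/M_o = 378.0/130.8 = 2.889.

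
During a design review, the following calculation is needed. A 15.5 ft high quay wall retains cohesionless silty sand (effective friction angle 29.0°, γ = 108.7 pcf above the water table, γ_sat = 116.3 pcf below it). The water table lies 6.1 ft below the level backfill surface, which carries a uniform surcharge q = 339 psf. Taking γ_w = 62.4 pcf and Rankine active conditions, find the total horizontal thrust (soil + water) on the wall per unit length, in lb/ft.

8270 lb/ft

K_a = tan²(45° − φ/2) = 0.3470.
γ' = 116.3 − 62.4 = 53.90 pcf. h₂ = H − d_w = 9.4 ft.
σ'_h: at surface K_a·q = 117.6; at WT K_a(q+γd_w) = 347.7; at base K_a(q+γd_w+γ'h₂) = 523.5 psf.
P₁ = ½(117.6+347.7)×6.1 = 1419; P₂ = ½(347.7+523.5)×9.4 = 4095; P_w = ½γ_w h₂² = 2757.
Total = 1419+4095+2757 = 8271 lb/ft.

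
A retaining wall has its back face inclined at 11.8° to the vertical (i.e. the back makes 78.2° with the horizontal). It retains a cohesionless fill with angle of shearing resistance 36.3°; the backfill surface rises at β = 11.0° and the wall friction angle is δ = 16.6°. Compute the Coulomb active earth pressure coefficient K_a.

K_a = sin²(α+φ) / [sin²α · sin(α−δ) · (1 + √{sin(φ+δ)sin(φ−β) / (sin(α−δ)sin(α+β))})²].
With α = 78.2°, φ = 36.3°, δ = 16.6°, β = 11.0°: K_a = 0.3732.

0.373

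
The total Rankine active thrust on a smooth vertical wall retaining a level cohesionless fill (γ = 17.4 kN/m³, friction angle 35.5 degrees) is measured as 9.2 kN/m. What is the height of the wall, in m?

K_a = 0.2653. P_a = ½ K_a γ H² ⇒ H = √(2P_a/(K_a γ)).
H = √(2×9.2/(0.2653×17.4)) = 1.997 m.

2.00 m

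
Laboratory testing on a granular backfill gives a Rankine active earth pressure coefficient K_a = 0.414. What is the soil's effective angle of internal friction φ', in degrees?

K_a = tan²(45° − φ/2) ⇒ 45° − φ/2 = arctan(√0.414) = 32.76°.
φ = 2(45° − 32.76°) = 24.48°.

24.5°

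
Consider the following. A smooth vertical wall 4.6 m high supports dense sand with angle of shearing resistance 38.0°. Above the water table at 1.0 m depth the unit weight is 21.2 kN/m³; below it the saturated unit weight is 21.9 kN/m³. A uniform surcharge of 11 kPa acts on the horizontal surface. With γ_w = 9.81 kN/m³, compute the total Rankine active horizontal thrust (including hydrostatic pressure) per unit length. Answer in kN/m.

K_a = tan²(45° − φ/2) = 0.2379.
γ' = 21.9 − 9.81 = 12.09 kN/m³. h₂ = H − d_w = 3.6 m.
σ'_h: at surface K_a·q = 2.617; at WT K_a(q+γd_w) = 7.660; at base K_a(q+γd_w+γ'h₂) = 18.01 kPa.
P₁ = ½(2.617+7.660)×1.0 = 5.138; P₂ = ½(7.660+18.01)×3.6 = 46.21; P_w = ½γ_w h₂² = 63.57.
Total = 5.138+46.21+63.57 = 114.9 kN/m.

115 kN/m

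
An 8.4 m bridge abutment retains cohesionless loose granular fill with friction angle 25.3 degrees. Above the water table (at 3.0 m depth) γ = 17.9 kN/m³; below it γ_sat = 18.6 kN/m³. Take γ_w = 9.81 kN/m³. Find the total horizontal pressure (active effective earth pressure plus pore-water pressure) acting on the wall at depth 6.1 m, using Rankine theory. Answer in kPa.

K_a = (1 − sin φ)/(1 + sin φ) = 0.4012.
γ' = 18.6 − 9.81 = 8.790 kN/m³.
Effective vertical stress at 6.1 m: σ'_v = 17.9×3.0 + 8.790×3.10 = 80.95 kPa.
σ'_h = K_a σ'_v = 0.4012 × 80.95 = 32.48 kPa; u = γ_w × 3.10 = 30.41 kPa.
Total σ_h = 32.48 + 30.41 = 62.89 kPa.

62.9 kPa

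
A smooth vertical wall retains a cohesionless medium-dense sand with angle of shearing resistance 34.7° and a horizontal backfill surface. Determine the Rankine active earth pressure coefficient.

K_a = (1 − sin φ)/(1 + sin φ) = (1 − sin 34.7°)/(1 + sin 34.7°) = 0.2745.

0.274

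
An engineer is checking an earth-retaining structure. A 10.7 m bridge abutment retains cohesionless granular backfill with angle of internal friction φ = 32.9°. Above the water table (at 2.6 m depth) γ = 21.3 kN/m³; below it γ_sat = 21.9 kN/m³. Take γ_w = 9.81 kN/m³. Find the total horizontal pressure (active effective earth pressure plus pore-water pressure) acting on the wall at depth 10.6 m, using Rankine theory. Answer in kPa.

K_a = (1 − sin φ)/(1 + sin φ) = 0.2960.
γ' = 21.9 − 9.81 = 12.09 kN/m³.
Effective vertical stress at 10.6 m: σ'_v = 21.3×2.6 + 12.09×8.00 = 152.1 kPa.
σ'_h = K_a σ'_v = 0.2960 × 152.1 = 45.03 kPa; u = γ_w × 8.00 = 78.48 kPa.
Total σ_h = 45.03 + 78.48 = 123.5 kPa.

124 kPa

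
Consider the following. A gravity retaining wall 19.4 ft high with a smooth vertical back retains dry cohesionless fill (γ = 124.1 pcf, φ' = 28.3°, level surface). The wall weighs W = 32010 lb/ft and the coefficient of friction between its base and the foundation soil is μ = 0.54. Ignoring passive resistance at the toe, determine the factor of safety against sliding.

2.07

K_a = tan²(45° − 28.3°/2) = 0.3568.
P_a = ½K_aγH² = 0.5×0.3568×124.1×19.4² = 8332 lb/ft, acting at H/3 = 6.467 ft above the base.
FS_sliding = μW / P_a = 0.54×32010 / 8332 = 2.075.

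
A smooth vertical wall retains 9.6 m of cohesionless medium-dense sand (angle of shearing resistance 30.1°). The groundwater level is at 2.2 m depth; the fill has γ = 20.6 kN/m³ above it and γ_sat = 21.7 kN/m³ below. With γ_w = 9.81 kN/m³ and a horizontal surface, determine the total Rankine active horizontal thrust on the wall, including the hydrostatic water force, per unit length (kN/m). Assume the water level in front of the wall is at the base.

K_a = tan²(45° − φ/2) = 0.3320.
γ' = 21.7 − 9.81 = 11.89 kN/m³. Depth below WT = 7.4 m.
σ'_h at WT = K_a γ d_w = 15.05 kPa; at base = 15.05 + K_a γ' × 7.4 = 44.26 kPa.
P₁ (0–2.2 m) = ½×15.05×2.2 = 16.55. P₂ (2.2–9.6 m) = ½(15.05+44.26)×7.4 = 219.4.
P_w = ½ γ_w h₂² = 0.5×9.81×7.4² = 268.6. Total = 16.55+219.4+268.6 = 504.6 kN/m.

505 kN/m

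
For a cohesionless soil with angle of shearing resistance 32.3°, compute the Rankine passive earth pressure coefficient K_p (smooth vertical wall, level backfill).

3.30

K_p = (1 + sin φ)/(1 − sin φ) = tan²(45° + 32.3°/2) = 3.295.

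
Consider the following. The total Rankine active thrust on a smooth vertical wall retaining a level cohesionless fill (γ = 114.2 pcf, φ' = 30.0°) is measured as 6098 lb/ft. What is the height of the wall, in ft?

17.9 ft

K_a = 0.3333. P_a = ½ K_a γ H² ⇒ H = √(2P_a/(K_a γ)).
H = √(2×6098/(0.3333×114.2)) = 17.90 ft.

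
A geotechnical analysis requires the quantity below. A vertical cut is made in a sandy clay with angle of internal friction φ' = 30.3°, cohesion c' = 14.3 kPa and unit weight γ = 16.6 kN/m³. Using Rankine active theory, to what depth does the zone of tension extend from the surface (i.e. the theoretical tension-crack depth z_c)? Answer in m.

K_a = tan²(45° − 30.3°/2) = 0.3293; √K_a = 0.5739.
The active pressure is zero where K_a γ z = 2c√K_a, so z_c = 2c/(γ√K_a) = 2×14.3/(16.6×0.5739) = 3.002 m.

3.00 m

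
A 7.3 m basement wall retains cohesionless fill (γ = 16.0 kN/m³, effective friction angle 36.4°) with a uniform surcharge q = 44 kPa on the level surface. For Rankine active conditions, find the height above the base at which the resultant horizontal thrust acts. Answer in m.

2.96 m

K_a = 0.2552.
Triangular part P₁ = ½K_aγH² = 108.8 at H/3 = 2.433 m; rectangular part P₂ = K_a q H = 81.96 at H/2 = 3.650 m.
ȳ = (P₁·2.433 + P₂·3.650)/(P₁+P₂) = 2.956 m.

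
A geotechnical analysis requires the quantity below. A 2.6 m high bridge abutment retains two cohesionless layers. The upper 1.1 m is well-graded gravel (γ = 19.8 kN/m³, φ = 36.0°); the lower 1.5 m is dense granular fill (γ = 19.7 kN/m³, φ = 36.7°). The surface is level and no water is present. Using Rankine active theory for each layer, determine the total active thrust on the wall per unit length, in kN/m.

K_a1 = tan²(45°−36.0°/2) = 0.2596; K_a2 = tan²(45°−36.7°/2) = 0.2519.
Layer 1: σ at base = K_a1 γ₁ h₁ = 5.654 kPa; P₁ = ½×5.654×1.1 = 3.110.
Layer 2: σ_v at top = γ₁h₁ = 21.78; σ_h top = K_a2×21.78 = 5.485; σ_h base = K_a2×(21.78+19.7×1.5) = 12.93.
P₂ = ½(5.485+12.93)×1.5 = 13.81. Total P_a = 3.110+13.81 = 16.92 kN/m.

16.9 kN/m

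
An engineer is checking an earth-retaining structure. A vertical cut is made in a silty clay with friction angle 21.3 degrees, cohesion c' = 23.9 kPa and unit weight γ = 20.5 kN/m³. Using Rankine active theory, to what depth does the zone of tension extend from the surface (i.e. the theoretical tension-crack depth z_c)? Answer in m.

K_a = tan²(45° − 21.3°/2) = 0.4671; √K_a = 0.6834.
The active pressure is zero where K_a γ z = 2c√K_a, so z_c = 2c/(γ√K_a) = 2×23.9/(20.5×0.6834) = 3.412 m.

3.41 m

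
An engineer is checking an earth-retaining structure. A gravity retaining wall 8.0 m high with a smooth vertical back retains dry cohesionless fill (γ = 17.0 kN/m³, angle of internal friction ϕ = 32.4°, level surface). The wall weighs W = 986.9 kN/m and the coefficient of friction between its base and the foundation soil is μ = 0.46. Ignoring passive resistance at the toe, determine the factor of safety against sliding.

2.76

K_a = tan²(45° − 32.4°/2) = 0.3022.
P_a = ½K_aγH² = 0.5×0.3022×17.0×8.0² = 164.4 kN/m, acting at H/3 = 2.667 m above the base.
FS_sliding = μW / P_a = 0.46×986.9 / 164.4 = 2.761.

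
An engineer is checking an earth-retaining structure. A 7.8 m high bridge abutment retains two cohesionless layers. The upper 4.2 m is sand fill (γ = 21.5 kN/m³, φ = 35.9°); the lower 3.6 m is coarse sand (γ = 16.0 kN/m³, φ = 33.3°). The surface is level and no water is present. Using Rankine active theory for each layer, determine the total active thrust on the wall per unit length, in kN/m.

174 kN/m

K_a1 = tan²(45°−35.9°/2) = 0.2607; K_a2 = tan²(45°−33.3°/2) = 0.2911.
Layer 1: σ at base = K_a1 γ₁ h₁ = 23.54 kPa; P₁ = ½×23.54×4.2 = 49.44.
Layer 2: σ_v at top = γ₁h₁ = 90.30; σ_h top = K_a2×90.30 = 26.29; σ_h base = K_a2×(90.30+16.0×3.6) = 43.06.
P₂ = ½(26.29+43.06)×3.6 = 124.8. Total P_a = 49.44+124.8 = 174.3 kN/m.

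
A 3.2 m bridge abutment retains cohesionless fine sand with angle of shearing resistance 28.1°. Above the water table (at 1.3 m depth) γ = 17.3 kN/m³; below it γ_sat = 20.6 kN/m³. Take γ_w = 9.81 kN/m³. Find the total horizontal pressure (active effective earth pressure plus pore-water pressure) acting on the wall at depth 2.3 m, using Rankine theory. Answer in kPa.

K_a = (1 − sin φ)/(1 + sin φ) = 0.3596.
γ' = 20.6 − 9.81 = 10.79 kN/m³.
Effective vertical stress at 2.3 m: σ'_v = 17.3×1.3 + 10.79×1.000 = 33.28 kPa.
σ'_h = K_a σ'_v = 0.3596 × 33.28 = 11.97 kPa; u = γ_w × 1.000 = 9.810 kPa.
Total σ_h = 11.97 + 9.810 = 21.78 kPa.

21.8 kPa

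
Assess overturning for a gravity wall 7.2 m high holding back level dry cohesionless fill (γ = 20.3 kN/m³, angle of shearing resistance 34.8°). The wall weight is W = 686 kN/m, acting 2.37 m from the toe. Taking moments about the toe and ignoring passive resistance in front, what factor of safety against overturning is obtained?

K_a = tan²(45° − 34.8°/2) = 0.2733.
P_a = ½K_aγH² = 0.5×0.2733×20.3×7.2² = 143.8 kN/m, acting at H/3 = 2.400 m above the base.
Overturning moment M_o = P_a × H/3 = 143.8 × 2.400 = 345.1.
Resisting moment M_r = W × 2.37 = 686 × 2.37 = 1626.
FS_overturning = M_r/M_o = 1626/345.1 = 4.711.

4.71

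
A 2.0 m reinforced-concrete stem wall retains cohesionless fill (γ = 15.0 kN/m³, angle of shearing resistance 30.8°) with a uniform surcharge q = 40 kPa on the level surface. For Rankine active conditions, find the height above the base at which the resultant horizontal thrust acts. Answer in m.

0.909 m

K_a = 0.3227.
Triangular part P₁ = ½K_aγH² = 9.681 at H/3 = 0.6667 m; rectangular part P₂ = K_a q H = 25.82 at H/2 = 1.000 m.
ȳ = (P₁·0.6667 + P₂·1.000)/(P₁+P₂) = 0.9091 m.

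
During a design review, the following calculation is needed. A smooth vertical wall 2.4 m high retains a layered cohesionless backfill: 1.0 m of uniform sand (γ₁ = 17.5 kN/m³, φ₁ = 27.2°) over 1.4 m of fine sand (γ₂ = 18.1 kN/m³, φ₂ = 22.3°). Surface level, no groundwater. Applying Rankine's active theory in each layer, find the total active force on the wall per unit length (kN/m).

K_a1 = tan²(45°−27.2°/2) = 0.3726; K_a2 = tan²(45°−22.3°/2) = 0.4498.
Layer 1: σ at base = K_a1 γ₁ h₁ = 6.520 kPa; P₁ = ½×6.520×1.0 = 3.260.
Layer 2: σ_v at top = γ₁h₁ = 17.50; σ_h top = K_a2×17.50 = 7.872; σ_h base = K_a2×(17.50+18.1×1.4) = 19.27.
P₂ = ½(7.872+19.27)×1.4 = 19.00. Total P_a = 3.260+19.00 = 22.26 kN/m.

22.3 kN/m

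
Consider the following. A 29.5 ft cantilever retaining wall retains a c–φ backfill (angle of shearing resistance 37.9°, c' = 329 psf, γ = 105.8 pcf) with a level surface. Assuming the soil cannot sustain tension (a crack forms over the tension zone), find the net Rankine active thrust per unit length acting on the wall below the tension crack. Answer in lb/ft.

K_a = 0.2389; √K_a = 0.4888.
Tension-crack depth z_c = 2c/(γ√K_a) = 2×329/(105.8×0.4888) = 12.72 ft.
σ_a at base = K_a γ H − 2c√K_a = 0.2389×105.8×29.5 − 2×329×0.4888 = 424.1 psf.
P_a = ½ × 424.1 × (H − z_c) = 0.5×424.1×16.78 = 3558 lb/ft.

3560 lb/ft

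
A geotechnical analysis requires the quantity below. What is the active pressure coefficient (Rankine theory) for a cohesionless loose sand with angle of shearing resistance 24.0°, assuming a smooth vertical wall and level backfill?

K_a = tan²(45° − φ/2) = tan²(33.00°) = 0.4217.

0.422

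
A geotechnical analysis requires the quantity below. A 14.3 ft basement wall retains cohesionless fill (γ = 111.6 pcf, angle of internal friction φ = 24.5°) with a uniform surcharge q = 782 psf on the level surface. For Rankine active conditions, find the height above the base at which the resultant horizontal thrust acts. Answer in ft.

K_a = 0.4137.
Triangular part P₁ = ½K_aγH² = 4721 at H/3 = 4.767 ft; rectangular part P₂ = K_a q H = 4627 at H/2 = 7.150 ft.
ȳ = (P₁·4.767 + P₂·7.150)/(P₁+P₂) = 5.946 ft.

5.95 ft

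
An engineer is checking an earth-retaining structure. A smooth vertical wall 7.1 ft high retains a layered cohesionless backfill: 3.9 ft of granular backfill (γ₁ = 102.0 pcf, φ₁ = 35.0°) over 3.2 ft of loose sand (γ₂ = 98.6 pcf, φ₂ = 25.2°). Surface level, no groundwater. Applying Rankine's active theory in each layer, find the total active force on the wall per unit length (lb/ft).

K_a1 = tan²(45°−35.0°/2) = 0.2710; K_a2 = tan²(45°−25.2°/2) = 0.4027.
Layer 1: σ at base = K_a1 γ₁ h₁ = 107.8 psf; P₁ = ½×107.8×3.9 = 210.2.
Layer 2: σ_v at top = γ₁h₁ = 397.8; σ_h top = K_a2×397.8 = 160.2; σ_h base = K_a2×(397.8+98.6×3.2) = 287.3.
P₂ = ½(160.2+287.3)×3.2 = 716.0. Total P_a = 210.2+716.0 = 926.2 lb/ft.

926 lb/ft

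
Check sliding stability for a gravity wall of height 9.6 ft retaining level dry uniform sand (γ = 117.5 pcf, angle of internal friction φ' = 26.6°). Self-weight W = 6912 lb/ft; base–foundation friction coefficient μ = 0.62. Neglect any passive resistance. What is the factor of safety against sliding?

K_a = tan²(45° − 26.6°/2) = 0.3814.
P_a = ½K_aγH² = 0.5×0.3814×117.5×9.6² = 2065 lb/ft, acting at H/3 = 3.200 ft above the base.
FS_sliding = μW / P_a = 0.62×6912 / 2065 = 2.075.

2.07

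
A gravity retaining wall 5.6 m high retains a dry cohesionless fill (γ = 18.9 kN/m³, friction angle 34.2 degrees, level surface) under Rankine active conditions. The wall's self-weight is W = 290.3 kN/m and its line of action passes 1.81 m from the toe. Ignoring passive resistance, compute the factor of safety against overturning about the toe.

3.39

K_a = tan²(45° − 34.2°/2) = 0.2803.
P_a = ½K_aγH² = 0.5×0.2803×18.9×5.6² = 83.08 kN/m, acting at H/3 = 1.867 m above the base.
Overturning moment M_o = P_a × H/3 = 83.08 × 1.867 = 155.1.
Resisting moment M_r = W × 1.81 = 290.3 × 1.81 = 525.4.
FS_overturning = M_r/M_o = 525.4/155.1 = 3.388.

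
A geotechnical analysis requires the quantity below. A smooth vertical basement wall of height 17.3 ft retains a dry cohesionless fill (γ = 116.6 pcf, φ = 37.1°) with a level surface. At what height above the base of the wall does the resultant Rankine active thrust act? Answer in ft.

5.77 ft

K_a = 0.2475.
The pressure distribution is triangular, so the resultant acts at H/3 above the base = 17.3/3 = 5.767 ft.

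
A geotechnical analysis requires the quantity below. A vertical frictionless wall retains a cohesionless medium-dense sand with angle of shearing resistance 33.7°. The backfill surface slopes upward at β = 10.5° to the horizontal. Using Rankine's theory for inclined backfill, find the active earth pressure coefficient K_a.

K_a = cos β · (cos β − √(cos²β − cos²φ)) / (cos β + √(cos²β − cos²φ)).
cos β = 0.9833, cos φ = 0.8320, √(cos²β − cos²φ) = 0.5241.
K_a = 0.9833 × (0.9833 − 0.5241)/(0.9833 + 0.5241) = 0.2995.

0.300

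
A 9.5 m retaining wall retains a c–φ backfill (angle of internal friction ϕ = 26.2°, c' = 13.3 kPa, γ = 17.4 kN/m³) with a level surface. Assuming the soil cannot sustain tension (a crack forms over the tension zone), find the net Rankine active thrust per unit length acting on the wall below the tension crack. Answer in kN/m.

167 kN/m

K_a = 0.3874; √K_a = 0.6224.
Tension-crack depth z_c = 2c/(γ√K_a) = 2×13.3/(17.4×0.6224) = 2.456 m.
σ_a at base = K_a γ H − 2c√K_a = 0.3874×17.4×9.5 − 2×13.3×0.6224 = 47.49 kPa.
P_a = ½ × 47.49 × (H − z_c) = 0.5×47.49×7.044 = 167.2 kN/m.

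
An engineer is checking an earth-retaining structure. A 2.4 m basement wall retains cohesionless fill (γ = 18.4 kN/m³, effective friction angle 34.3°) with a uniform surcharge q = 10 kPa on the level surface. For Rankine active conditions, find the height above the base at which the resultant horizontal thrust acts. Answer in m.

0.925 m

K_a = 0.2792.
Triangular part P₁ = ½K_aγH² = 14.79 at H/3 = 0.8000 m; rectangular part P₂ = K_a q H = 6.700 at H/2 = 1.200 m.
ȳ = (P₁·0.8000 + P₂·1.200)/(P₁+P₂) = 0.9247 m.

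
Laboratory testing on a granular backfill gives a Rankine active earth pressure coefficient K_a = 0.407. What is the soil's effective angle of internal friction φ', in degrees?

K_a = tan²(45° − φ/2) ⇒ 45° − φ/2 = arctan(√0.407) = 32.54°.
φ = 2(45° − 32.54°) = 24.93°.

24.9°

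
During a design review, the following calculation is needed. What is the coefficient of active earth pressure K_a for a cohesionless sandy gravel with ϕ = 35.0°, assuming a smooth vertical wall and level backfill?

K_a = tan²(45° − φ/2) = tan²(27.50°) = 0.2710.

0.271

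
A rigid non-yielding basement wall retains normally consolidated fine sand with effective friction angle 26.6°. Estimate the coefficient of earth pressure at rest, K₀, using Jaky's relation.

K₀ = 1 − sin φ' = 1 − sin 26.6° = 0.5522.

0.552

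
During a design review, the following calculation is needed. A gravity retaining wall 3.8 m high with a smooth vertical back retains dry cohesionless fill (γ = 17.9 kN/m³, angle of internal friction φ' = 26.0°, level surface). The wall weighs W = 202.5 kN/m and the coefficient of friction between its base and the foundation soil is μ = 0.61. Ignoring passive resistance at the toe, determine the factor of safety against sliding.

2.45

K_a = tan²(45° − 26.0°/2) = 0.3905.
P_a = ½K_aγH² = 0.5×0.3905×17.9×3.8² = 50.46 kN/m, acting at H/3 = 1.267 m above the base.
FS_sliding = μW / P_a = 0.61×202.5 / 50.46 = 2.448.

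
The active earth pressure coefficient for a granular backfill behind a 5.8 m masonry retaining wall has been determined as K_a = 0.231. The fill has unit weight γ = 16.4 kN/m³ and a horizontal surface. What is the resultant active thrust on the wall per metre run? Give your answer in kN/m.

63.7 kN/m

P = ½ K_a γ H² = 0.5 × 0.231 × 16.4 × 5.8² = 63.72 kN/m.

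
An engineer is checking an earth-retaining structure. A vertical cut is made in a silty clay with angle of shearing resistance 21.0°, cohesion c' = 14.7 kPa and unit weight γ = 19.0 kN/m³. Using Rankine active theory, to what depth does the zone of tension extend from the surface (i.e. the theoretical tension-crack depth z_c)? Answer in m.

2.25 m

K_a = tan²(45° − 21.0°/2) = 0.4724; √K_a = 0.6873.
The active pressure is zero where K_a γ z = 2c√K_a, so z_c = 2c/(γ√K_a) = 2×14.7/(19.0×0.6873) = 2.251 m.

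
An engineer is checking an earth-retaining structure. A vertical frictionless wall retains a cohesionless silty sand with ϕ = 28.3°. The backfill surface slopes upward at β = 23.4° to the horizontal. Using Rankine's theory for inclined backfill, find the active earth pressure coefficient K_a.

0.514

K_a = cos β · (cos β − √(cos²β − cos²φ)) / (cos β + √(cos²β − cos²φ)).
cos β = 0.9178, cos φ = 0.8805, √(cos²β − cos²φ) = 0.2589.
K_a = 0.9178 × (0.9178 − 0.2589)/(0.9178 + 0.2589) = 0.5139.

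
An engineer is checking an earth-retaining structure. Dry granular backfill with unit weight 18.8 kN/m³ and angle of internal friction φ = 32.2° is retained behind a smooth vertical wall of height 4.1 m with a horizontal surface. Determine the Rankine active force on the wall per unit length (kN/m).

K_a = tan²(45° − φ/2) = 0.3047.
P_a = ½ K_a γ H² = 0.5 × 0.3047 × 18.8 × 4.1² = 48.15 kN/m.

48.2 kN/m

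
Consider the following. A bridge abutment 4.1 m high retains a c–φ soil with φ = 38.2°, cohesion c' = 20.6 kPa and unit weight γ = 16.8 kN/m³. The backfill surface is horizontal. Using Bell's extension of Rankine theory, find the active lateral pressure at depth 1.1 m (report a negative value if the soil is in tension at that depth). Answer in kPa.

K_a = (1 − sin φ)/(1 + sin φ) = 0.2358.
σ_a = K_a γ z − 2c√K_a = 0.2358×16.8×1.1 − 2×20.6×0.4856 = -15.65 kPa.

-15.6 kPa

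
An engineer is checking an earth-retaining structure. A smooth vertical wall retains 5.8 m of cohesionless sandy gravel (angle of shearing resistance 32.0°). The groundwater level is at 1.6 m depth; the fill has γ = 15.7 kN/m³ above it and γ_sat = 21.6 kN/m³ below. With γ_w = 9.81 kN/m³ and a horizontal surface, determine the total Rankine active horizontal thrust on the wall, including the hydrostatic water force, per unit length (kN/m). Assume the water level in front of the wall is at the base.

157 kN/m

K_a = tan²(45° − φ/2) = 0.3073.
γ' = 21.6 − 9.81 = 11.79 kN/m³. Depth below WT = 4.2 m.
σ'_h at WT = K_a γ d_w = 7.718 kPa; at base = 7.718 + K_a γ' × 4.2 = 22.93 kPa.
P₁ (0–1.6 m) = ½×7.718×1.6 = 6.175. P₂ (1.6–5.8 m) = ½(7.718+22.93)×4.2 = 64.37.
P_w = ½ γ_w h₂² = 0.5×9.81×4.2² = 86.52. Total = 6.175+64.37+86.52 = 157.1 kN/m.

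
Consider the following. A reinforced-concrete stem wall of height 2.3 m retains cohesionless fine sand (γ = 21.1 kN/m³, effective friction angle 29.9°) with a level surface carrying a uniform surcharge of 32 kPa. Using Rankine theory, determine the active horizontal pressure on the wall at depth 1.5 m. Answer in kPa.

21.3 kPa

K_a = (1 − sin φ)/(1 + sin φ) = 0.3347.
σ_v = γz + q = 21.1 × 1.5 + 32 = 63.65 kPa.
σ_h = K_a σ_v = 0.3347 × 63.65 = 21.30 kPa.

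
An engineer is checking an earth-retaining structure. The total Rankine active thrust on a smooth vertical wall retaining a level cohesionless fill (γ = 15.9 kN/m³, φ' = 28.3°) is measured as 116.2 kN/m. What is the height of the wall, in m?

K_a = 0.3568. P_a = ½ K_a γ H² ⇒ H = √(2P_a/(K_a γ)).
H = √(2×116.2/(0.3568×15.9)) = 6.401 m.

6.40 m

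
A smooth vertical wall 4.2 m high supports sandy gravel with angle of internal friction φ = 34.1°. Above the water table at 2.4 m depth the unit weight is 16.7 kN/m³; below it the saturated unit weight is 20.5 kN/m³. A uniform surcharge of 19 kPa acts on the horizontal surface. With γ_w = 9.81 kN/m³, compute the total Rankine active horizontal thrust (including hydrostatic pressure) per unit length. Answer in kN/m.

K_a = tan²(45° − φ/2) = 0.2815.
γ' = 20.5 − 9.81 = 10.69 kN/m³. h₂ = H − d_w = 1.8 m.
σ'_h: at surface K_a·q = 5.349; at WT K_a(q+γd_w) = 16.63; at base K_a(q+γd_w+γ'h₂) = 22.05 kPa.
P₁ = ½(5.349+16.63)×2.4 = 26.38; P₂ = ½(16.63+22.05)×1.8 = 34.81; P_w = ½γ_w h₂² = 15.89.
Total = 26.38+34.81+15.89 = 77.08 kN/m.

77.1 kN/m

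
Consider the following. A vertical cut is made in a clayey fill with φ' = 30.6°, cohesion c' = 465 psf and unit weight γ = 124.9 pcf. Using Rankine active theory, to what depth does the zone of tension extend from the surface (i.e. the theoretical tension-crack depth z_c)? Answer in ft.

K_a = tan²(45° − 30.6°/2) = 0.3253; √K_a = 0.5704.
The active pressure is zero where K_a γ z = 2c√K_a, so z_c = 2c/(γ√K_a) = 2×465/(124.9×0.5704) = 13.05 ft.

13.1 ft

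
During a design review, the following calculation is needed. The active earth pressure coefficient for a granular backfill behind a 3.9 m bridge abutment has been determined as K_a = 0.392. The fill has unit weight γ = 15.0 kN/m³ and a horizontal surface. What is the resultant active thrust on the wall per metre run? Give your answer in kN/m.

P = ½ K_a γ H² = 0.5 × 0.392 × 15.0 × 3.9² = 44.72 kN/m.

44.7 kN/m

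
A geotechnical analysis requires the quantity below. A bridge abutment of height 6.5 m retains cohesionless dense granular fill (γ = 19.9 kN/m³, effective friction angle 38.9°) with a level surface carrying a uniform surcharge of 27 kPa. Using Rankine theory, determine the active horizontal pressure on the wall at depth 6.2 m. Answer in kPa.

K_a = (1 − sin φ)/(1 + sin φ) = 0.2285.
σ_v = γz + q = 19.9 × 6.2 + 27 = 150.4 kPa.
σ_h = K_a σ_v = 0.2285 × 150.4 = 34.37 kPa.

34.4 kPa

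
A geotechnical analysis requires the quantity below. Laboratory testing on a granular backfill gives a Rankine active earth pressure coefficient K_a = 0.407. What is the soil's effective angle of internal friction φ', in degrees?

K_a = tan²(45° − φ/2) ⇒ 45° − φ/2 = arctan(√0.407) = 32.54°.
φ = 2(45° − 32.54°) = 24.93°.

24.9°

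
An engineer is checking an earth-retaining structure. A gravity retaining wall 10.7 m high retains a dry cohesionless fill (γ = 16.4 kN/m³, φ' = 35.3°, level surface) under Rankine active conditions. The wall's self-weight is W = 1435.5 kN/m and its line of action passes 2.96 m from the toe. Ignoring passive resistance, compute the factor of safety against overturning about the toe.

4.74

K_a = tan²(45° − 35.3°/2) = 0.2675.
P_a = ½K_aγH² = 0.5×0.2675×16.4×10.7² = 251.2 kN/m, acting at H/3 = 3.567 m above the base.
Overturning moment M_o = P_a × H/3 = 251.2 × 3.567 = 895.8.
Resisting moment M_r = W × 2.96 = 1435.5 × 2.96 = 4249.
FS_overturning = M_r/M_o = 4249/895.8 = 4.743.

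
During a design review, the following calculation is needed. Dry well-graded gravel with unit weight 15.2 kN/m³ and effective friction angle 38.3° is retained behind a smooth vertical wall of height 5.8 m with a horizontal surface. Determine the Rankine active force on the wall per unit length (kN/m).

K_a = tan²(45° − φ/2) = 0.2347.
P_a = ½ K_a γ H² = 0.5 × 0.2347 × 15.2 × 5.8² = 60.01 kN/m.

60.0 kN/m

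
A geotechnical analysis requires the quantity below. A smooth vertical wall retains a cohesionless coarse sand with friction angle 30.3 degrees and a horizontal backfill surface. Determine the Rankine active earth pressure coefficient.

K_a = (1 − sin φ)/(1 + sin φ) = (1 − sin 30.3°)/(1 + sin 30.3°) = 0.3293.

0.329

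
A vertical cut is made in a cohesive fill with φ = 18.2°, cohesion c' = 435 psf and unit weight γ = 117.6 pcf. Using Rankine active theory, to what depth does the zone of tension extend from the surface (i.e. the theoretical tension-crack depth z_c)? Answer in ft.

K_a = tan²(45° − 18.2°/2) = 0.5240; √K_a = 0.7239.
The active pressure is zero where K_a γ z = 2c√K_a, so z_c = 2c/(γ√K_a) = 2×435/(117.6×0.7239) = 10.22 ft.

10.2 ft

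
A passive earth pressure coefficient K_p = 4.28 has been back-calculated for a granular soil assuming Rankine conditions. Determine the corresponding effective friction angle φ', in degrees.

38.4°

K_p = (1+sin φ)/(1−sin φ) ⇒ sin φ = (K_p − 1)/(K_p + 1) = 0.6212.
φ = arcsin(0.6212) = 38.40°.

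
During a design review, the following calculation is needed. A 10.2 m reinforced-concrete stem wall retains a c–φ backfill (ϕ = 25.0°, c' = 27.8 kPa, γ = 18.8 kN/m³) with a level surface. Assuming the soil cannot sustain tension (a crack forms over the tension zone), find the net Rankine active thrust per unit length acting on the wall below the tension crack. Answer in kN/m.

118 kN/m

K_a = 0.4059; √K_a = 0.6371.
Tension-crack depth z_c = 2c/(γ√K_a) = 2×27.8/(18.8×0.6371) = 4.642 m.
σ_a at base = K_a γ H − 2c√K_a = 0.4059×18.8×10.2 − 2×27.8×0.6371 = 42.41 kPa.
P_a = ½ × 42.41 × (H − z_c) = 0.5×42.41×5.558 = 117.8 kN/m.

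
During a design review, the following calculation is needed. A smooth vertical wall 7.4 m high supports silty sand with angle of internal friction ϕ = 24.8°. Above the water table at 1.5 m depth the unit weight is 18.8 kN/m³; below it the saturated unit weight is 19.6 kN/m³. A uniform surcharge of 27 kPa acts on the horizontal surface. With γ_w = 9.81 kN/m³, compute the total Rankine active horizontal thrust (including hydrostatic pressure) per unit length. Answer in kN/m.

K_a = tan²(45° − φ/2) = 0.4090.
γ' = 19.6 − 9.81 = 9.790 kN/m³. h₂ = H − d_w = 5.9 m.
σ'_h: at surface K_a·q = 11.04; at WT K_a(q+γd_w) = 22.58; at base K_a(q+γd_w+γ'h₂) = 46.20 kPa.
P₁ = ½(11.04+22.58)×1.5 = 25.21; P₂ = ½(22.58+46.20)×5.9 = 202.9; P_w = ½γ_w h₂² = 170.7.
Total = 25.21+202.9+170.7 = 398.8 kN/m.

399 kN/m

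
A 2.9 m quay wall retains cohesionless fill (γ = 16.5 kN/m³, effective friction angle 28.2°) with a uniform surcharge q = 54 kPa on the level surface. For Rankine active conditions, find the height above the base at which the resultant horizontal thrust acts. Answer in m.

K_a = 0.3582.
Triangular part P₁ = ½K_aγH² = 24.85 at H/3 = 0.9667 m; rectangular part P₂ = K_a q H = 56.09 at H/2 = 1.450 m.
ȳ = (P₁·0.9667 + P₂·1.450)/(P₁+P₂) = 1.302 m.

1.30 m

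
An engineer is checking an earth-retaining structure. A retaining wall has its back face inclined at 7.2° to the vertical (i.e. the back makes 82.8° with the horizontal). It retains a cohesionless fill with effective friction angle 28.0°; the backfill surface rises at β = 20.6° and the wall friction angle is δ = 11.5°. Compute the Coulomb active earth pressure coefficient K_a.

0.556

K_a = sin²(α+φ) / [sin²α · sin(α−δ) · (1 + √{sin(φ+δ)sin(φ−β) / (sin(α−δ)sin(α+β))})²].
With α = 82.8°, φ = 28.0°, δ = 11.5°, β = 20.6°: K_a = 0.5562.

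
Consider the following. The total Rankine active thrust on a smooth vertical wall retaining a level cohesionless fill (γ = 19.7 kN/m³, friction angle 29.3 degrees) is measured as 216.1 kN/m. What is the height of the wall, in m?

K_a = 0.3428. P_a = ½ K_a γ H² ⇒ H = √(2P_a/(K_a γ)).
H = √(2×216.1/(0.3428×19.7)) = 8.000 m.

8.00 m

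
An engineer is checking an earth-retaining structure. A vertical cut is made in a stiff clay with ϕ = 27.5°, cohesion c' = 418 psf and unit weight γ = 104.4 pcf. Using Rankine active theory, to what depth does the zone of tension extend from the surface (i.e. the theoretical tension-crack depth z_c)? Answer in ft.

13.2 ft

K_a = tan²(45° − 27.5°/2) = 0.3682; √K_a = 0.6068.
The active pressure is zero where K_a γ z = 2c√K_a, so z_c = 2c/(γ√K_a) = 2×418/(104.4×0.6068) = 13.20 ft.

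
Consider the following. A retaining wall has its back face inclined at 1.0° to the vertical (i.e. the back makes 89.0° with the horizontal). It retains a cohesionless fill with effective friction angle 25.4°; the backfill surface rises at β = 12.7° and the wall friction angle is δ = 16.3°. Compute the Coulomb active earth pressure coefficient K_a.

0.446

K_a = sin²(α+φ) / [sin²α · sin(α−δ) · (1 + √{sin(φ+δ)sin(φ−β) / (sin(α−δ)sin(α+β))})²].
With α = 89.0°, φ = 25.4°, δ = 16.3°, β = 12.7°: K_a = 0.4462.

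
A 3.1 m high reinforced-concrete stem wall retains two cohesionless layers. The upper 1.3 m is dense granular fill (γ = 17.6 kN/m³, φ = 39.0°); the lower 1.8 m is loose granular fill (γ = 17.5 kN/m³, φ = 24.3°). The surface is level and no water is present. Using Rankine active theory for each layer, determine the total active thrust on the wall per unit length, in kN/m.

K_a1 = tan²(45°−39.0°/2) = 0.2275; K_a2 = tan²(45°−24.3°/2) = 0.4169.
Layer 1: σ at base = K_a1 γ₁ h₁ = 5.205 kPa; P₁ = ½×5.205×1.3 = 3.383.
Layer 2: σ_v at top = γ₁h₁ = 22.88; σ_h top = K_a2×22.88 = 9.539; σ_h base = K_a2×(22.88+17.5×1.8) = 22.67.
P₂ = ½(9.539+22.67)×1.8 = 28.99. Total P_a = 3.383+28.99 = 32.37 kN/m.

32.4 kN/m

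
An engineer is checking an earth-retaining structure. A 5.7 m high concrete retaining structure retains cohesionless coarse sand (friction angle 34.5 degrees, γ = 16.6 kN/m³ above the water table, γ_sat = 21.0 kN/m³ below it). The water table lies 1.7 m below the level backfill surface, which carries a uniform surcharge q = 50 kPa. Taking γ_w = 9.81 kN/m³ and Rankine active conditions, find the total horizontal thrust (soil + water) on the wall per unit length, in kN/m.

K_a = tan²(45° − φ/2) = 0.2768.
γ' = 21.0 − 9.81 = 11.19 kN/m³. h₂ = H − d_w = 4.0 m.
σ'_h: at surface K_a·q = 13.84; at WT K_a(q+γd_w) = 21.65; at base K_a(q+γd_w+γ'h₂) = 34.04 kPa.
P₁ = ½(13.84+21.65)×1.7 = 30.17; P₂ = ½(21.65+34.04)×4.0 = 111.4; P_w = ½γ_w h₂² = 78.48.
Total = 30.17+111.4+78.48 = 220.0 kN/m.

220 kN/m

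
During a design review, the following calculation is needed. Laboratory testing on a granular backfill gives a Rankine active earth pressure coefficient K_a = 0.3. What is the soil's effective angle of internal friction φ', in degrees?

K_a = tan²(45° − φ/2) ⇒ 45° − φ/2 = arctan(√0.3) = 28.71°.
φ = 2(45° − 28.71°) = 32.58°.

32.6°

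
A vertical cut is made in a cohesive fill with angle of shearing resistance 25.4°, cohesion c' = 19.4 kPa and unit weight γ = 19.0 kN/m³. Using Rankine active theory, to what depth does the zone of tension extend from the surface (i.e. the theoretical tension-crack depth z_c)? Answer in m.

3.23 m

K_a = tan²(45° − 25.4°/2) = 0.3996; √K_a = 0.6322.
The active pressure is zero where K_a γ z = 2c√K_a, so z_c = 2c/(γ√K_a) = 2×19.4/(19.0×0.6322) = 3.230 m.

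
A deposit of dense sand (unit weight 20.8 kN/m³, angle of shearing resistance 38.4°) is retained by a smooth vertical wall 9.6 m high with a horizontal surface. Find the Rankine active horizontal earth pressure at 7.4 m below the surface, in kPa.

36.0 kPa

K_a = (1 − sin φ)/(1 + sin φ) = 0.2337.
σ_h = K_a γ z = 0.2337 × 20.8 × 7.4 = 35.97 kPa.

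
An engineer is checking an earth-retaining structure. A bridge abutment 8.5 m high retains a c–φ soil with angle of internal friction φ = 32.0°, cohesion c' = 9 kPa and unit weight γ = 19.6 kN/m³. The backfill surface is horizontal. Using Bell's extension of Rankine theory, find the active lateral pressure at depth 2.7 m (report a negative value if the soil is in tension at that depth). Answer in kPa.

K_a = (1 − sin φ)/(1 + sin φ) = 0.3073.
σ_a = K_a γ z − 2c√K_a = 0.3073×19.6×2.7 − 2×9×0.5543 = 6.283 kPa.

6.28 kPa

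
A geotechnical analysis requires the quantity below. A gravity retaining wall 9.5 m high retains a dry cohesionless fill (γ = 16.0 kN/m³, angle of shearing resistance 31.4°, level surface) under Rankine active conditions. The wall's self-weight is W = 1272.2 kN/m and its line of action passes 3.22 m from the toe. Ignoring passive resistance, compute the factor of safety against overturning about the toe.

K_a = tan²(45° − 31.4°/2) = 0.3149.
P_a = ½K_aγH² = 0.5×0.3149×16.0×9.5² = 227.4 kN/m, acting at H/3 = 3.167 m above the base.
Overturning moment M_o = P_a × H/3 = 227.4 × 3.167 = 720.0.
Resisting moment M_r = W × 3.22 = 1272.2 × 3.22 = 4096.
FS_overturning = M_r/M_o = 4096/720.0 = 5.690.

5.69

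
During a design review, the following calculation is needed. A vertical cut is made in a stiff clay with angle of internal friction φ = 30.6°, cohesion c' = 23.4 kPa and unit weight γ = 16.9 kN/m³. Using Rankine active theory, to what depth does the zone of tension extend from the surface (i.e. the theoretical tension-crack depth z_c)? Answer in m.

4.85 m

K_a = tan²(45° − 30.6°/2) = 0.3253; √K_a = 0.5704.
The active pressure is zero where K_a γ z = 2c√K_a, so z_c = 2c/(γ√K_a) = 2×23.4/(16.9×0.5704) = 4.855 m.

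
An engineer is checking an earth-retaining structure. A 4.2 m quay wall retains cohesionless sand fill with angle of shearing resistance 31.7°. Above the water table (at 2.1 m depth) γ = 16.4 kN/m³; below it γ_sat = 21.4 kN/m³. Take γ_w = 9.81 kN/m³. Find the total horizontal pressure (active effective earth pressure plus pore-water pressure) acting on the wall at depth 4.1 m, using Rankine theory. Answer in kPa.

37.5 kPa

K_a = (1 − sin φ)/(1 + sin φ) = 0.3111.
γ' = 21.4 − 9.81 = 11.59 kN/m³.
Effective vertical stress at 4.1 m: σ'_v = 16.4×2.1 + 11.59×2.00 = 57.62 kPa.
σ'_h = K_a σ'_v = 0.3111 × 57.62 = 17.92 kPa; u = γ_w × 2.00 = 19.62 kPa.
Total σ_h = 17.92 + 19.62 = 37.54 kPa.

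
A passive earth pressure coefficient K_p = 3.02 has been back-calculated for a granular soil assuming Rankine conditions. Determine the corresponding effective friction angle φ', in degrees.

30.2°

K_p = (1+sin φ)/(1−sin φ) ⇒ sin φ = (K_p − 1)/(K_p + 1) = 0.5025.
φ = arcsin(0.5025) = 30.16°.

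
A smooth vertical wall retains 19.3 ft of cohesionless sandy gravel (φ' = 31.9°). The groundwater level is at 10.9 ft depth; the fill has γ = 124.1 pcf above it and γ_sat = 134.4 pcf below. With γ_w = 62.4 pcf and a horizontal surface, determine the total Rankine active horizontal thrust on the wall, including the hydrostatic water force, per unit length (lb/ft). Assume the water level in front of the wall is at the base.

8770 lb/ft

K_a = tan²(45° − φ/2) = 0.3085.
γ' = 134.4 − 62.4 = 72.00 pcf. Depth below WT = 8.4 ft.
σ'_h at WT = K_a γ d_w = 417.3 psf; at base = 417.3 + K_a γ' × 8.4 = 603.9 psf.
P₁ (0–10.9 ft) = ½×417.3×10.9 = 2274. P₂ (10.9–19.3 ft) = ½(417.3+603.9)×8.4 = 4289.
P_w = ½ γ_w h₂² = 0.5×62.4×8.4² = 2201. Total = 2274+4289+2201 = 8765 lb/ft.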